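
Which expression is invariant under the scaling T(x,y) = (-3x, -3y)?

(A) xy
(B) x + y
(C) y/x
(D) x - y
C

Under the uniform scaling T(x,y) = (-3x, -3y):
Substitute the transformed coordinates into each option and compare with the original:
(A) xy  ->  (-3x)(-3y) = 9xy   [differs from xy: not invariant]
(B) x + y  ->  (-3x) + (-3y) = -3x - 3y   [differs from x + y: not invariant]
(C) y/x  ->  (-3y)/(-3x) = y/x   [equals y/x: invariant]
(D) x - y  ->  (-3x) - (-3y) = -3x + 3y   [differs from x - y: not invariant]

Only option (C), y/x, is unchanged by the transformation.
The common factor -3 cancels in a ratio of coordinates, while sums, products and sums of squares pick up factors of -3 or 9.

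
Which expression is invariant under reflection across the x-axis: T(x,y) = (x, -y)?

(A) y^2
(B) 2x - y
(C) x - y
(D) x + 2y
A

The map is reflection across the x-axis: T(x,y) = (x, -y).
Substitute the transformed coordinates into each option and compare with the original:
(A) y^2  ->  (-y)^2 = y^2   [equals y^2: invariant]
(B) 2x - y  ->  2(x) - (-y) = 2x + y   [differs from 2x - y: not invariant]
(C) x - y  ->  (x) - (-y) = x + y   [differs from x - y: not invariant]
(D) x + 2y  ->  (x) + 2(-y) = x - 2y   [differs from x + 2y: not invariant]

Only option (A), y^2, is unchanged by the transformation.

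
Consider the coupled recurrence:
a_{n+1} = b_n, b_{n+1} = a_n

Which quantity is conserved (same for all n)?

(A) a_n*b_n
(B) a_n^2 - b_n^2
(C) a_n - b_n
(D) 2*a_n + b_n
A

Replace a_n by a_{n+1} = b_n and b_n by b_{n+1} = a_n in each option and simplify:
(A) a_n*b_n  ->  (b_n)*(a_n) = a_n*b_n   [conserved]
(B) a_n^2 - b_n^2  ->  (b_n)^2 - (a_n)^2 = -a_n^2 + b_n^2   [not conserved]
(C) a_n - b_n  ->  (b_n) - (a_n) = -a_n + b_n   [not conserved]
(D) 2*a_n + b_n  ->  2*(b_n) + (a_n) = a_n + 2*b_n   [not conserved]

Only (A) a_n*b_n returns to itself after one step, so it is the conserved quantity.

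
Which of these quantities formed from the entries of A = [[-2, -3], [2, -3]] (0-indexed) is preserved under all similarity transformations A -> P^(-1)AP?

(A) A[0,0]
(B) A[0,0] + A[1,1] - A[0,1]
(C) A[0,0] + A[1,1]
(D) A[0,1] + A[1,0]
C

A[0,0] + A[1,1] is the trace of A. By the cyclic property of the trace, tr(P^(-1)AP) = tr(APP^(-1)) = tr(A), so it is the same for every matrix similar to A.

The other combinations are not similarity invariants. For example, take P = [[1, 1], [1, 2]] (det P = 1), so P^(-1) = [[2, -1], [-1, 1]] and
B = P^(-1)AP = [[-9, -12], [4, 4]].
Evaluating each option on A and on B:
(A) A[0,0]: -2 for A, -9 for B -> changes
(B) A[0,0] + A[1,1] - A[0,1]: -2 for A, 7 for B -> changes
(C) A[0,0] + A[1,1]: -5 for A, -5 for B -> unchanged
(D) A[0,1] + A[1,0]: -1 for A, -8 for B -> changes

Only (C) A[0,0] + A[1,1] = -5 survives (and it does so for every P, not just this one), so it is the invariant.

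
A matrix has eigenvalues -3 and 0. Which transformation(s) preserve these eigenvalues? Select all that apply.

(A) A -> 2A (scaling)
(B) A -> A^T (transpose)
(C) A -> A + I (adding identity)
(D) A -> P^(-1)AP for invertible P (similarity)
B and D

Eigenvalues are preserved by:
1. Similarity transformations: A -> P^(-1)AP (same characteristic polynomial)
2. Transpose: A^T has the same eigenvalues as A

Eigenvalues are NOT preserved by:
- Adding identity: eigenvalues become -3+1, 0+1
- Scaling: eigenvalues become -6, 0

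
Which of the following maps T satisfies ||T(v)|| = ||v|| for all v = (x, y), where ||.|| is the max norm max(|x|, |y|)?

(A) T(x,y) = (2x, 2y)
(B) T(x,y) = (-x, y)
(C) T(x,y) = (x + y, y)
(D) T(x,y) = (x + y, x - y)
B

A transformation preserves a norm if ||T(v)|| = ||v|| for every v; a single vector where the norm changes rules an option out.

(A) T(x,y) = (2x, 2y): v = (1, 0) has norm max(|1|, |0|) = 1, but T(v) = (2, 0) has norm 2 -- not preserved.
(B) T(x,y) = (-x, y): preserves the norm -- it only permutes the coordinates and/or flips signs, which leaves max(|x|, |y|) unchanged.
(C) T(x,y) = (x + y, y): v = (1, 1) has norm max(|1|, |1|) = 1, but T(v) = (2, 1) has norm 2 -- not preserved.
(D) T(x,y) = (x + y, x - y): v = (1, 1) has norm max(|1|, |1|) = 1, but T(v) = (2, 0) has norm 2 -- not preserved.

Therefore the answer is (B).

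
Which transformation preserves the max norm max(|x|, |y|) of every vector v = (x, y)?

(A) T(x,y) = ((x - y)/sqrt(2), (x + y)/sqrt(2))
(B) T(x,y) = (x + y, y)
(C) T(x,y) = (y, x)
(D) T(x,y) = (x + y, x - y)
C

A transformation preserves a norm if ||T(v)|| = ||v|| for every v; a single vector where the norm changes rules an option out.

(A) T(x,y) = ((x - y)/sqrt(2), (x + y)/sqrt(2)): v = (1, 0) has norm max(|1|, |0|) = 1, but T(v) = (sqrt(2)/2, sqrt(2)/2) has norm sqrt(2)/2 -- not preserved.
(B) T(x,y) = (x + y, y): v = (1, 1) has norm max(|1|, |1|) = 1, but T(v) = (2, 1) has norm 2 -- not preserved.
(C) T(x,y) = (y, x): preserves the norm -- it only permutes the coordinates and/or flips signs, which leaves max(|x|, |y|) unchanged.
(D) T(x,y) = (x + y, x - y): v = (1, 1) has norm max(|1|, |1|) = 1, but T(v) = (2, 0) has norm 2 -- not preserved.

Therefore the answer is (C).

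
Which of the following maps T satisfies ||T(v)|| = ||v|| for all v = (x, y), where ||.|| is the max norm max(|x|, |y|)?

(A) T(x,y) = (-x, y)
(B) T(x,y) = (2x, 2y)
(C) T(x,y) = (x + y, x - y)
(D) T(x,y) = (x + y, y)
A

A transformation preserves a norm if ||T(v)|| = ||v|| for every v; a single vector where the norm changes rules an option out.

(A) T(x,y) = (-x, y): preserves the norm -- it only permutes the coordinates and/or flips signs, which leaves max(|x|, |y|) unchanged.
(B) T(x,y) = (2x, 2y): v = (1, 0) has norm max(|1|, |0|) = 1, but T(v) = (2, 0) has norm 2 -- not preserved.
(C) T(x,y) = (x + y, x - y): v = (1, 1) has norm max(|1|, |1|) = 1, but T(v) = (2, 0) has norm 2 -- not preserved.
(D) T(x,y) = (x + y, y): v = (1, 1) has norm max(|1|, |1|) = 1, but T(v) = (2, 1) has norm 2 -- not preserved.

Therefore the answer is (A).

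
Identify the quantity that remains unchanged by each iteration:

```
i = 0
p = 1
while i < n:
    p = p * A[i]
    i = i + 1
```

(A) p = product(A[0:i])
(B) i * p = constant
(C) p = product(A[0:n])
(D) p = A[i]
A

A loop invariant must hold before the first iteration and be re-established by every execution of the body.

(A) p = product(A[0:i]): Initially i = 0 and p = 1 = product of the empty slice A[0:0]. If p = product(A[0:i]) holds at the top of an iteration, the body sets p to product(A[0:i]) * A[i] = product(A[0:i+1]) and then i to i+1, so the property is restored. At exit i = n, giving p = product(A[0:n]).

The other options fail:
(B) i * p = constant: initially i * p = 0, but after one iteration it is 1 * A[0], which is nonzero in general.
(C) p = product(A[0:n]): false before the loop (p = 1, not the full product) -- it only becomes true at exit.
(D) p = A[i]: after the first iteration p = A[0] but i = 1; in general p is a product of several elements, not a single one.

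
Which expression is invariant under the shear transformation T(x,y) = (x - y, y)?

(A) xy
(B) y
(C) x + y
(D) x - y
B

Under the shear T(x,y) = (x - y, y):
Substitute the transformed coordinates into each option and compare with the original:
(A) xy  ->  (x - y)(y) = xy - y^2   [differs from xy: not invariant]
(B) y  ->  (y) = y   [equals y: invariant]
(C) x + y  ->  (x - y) + (y) = x   [differs from x + y: not invariant]
(D) x - y  ->  (x - y) - (y) = x - 2y   [differs from x - y: not invariant]

Only option (B), y, is unchanged by the transformation.
A horizontal shear moves points parallel to the x-axis, so the y-coordinate (and any function of y alone) is unchanged.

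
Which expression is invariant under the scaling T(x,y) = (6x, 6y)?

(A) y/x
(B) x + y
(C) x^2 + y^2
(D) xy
A

Under the uniform scaling T(x,y) = (6x, 6y):
Substitute the transformed coordinates into each option and compare with the original:
(A) y/x  ->  (6y)/(6x) = y/x   [equals y/x: invariant]
(B) x + y  ->  (6x) + (6y) = 6x + 6y   [differs from x + y: not invariant]
(C) x^2 + y^2  ->  (6x)^2 + (6y)^2 = 36x^2 + 36y^2   [differs from x^2 + y^2: not invariant]
(D) xy  ->  (6x)(6y) = 36xy   [differs from xy: not invariant]

Only option (A), y/x, is unchanged by the transformation.
The common factor 6 cancels in a ratio of coordinates, while sums, products and sums of squares pick up factors of 6 or 36.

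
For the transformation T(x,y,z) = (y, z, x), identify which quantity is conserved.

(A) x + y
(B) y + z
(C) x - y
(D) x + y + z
D

Apply T(x,y,z) = (y, z, x) to each option, i.e. replace (x, y, z) by the transformed coordinates.
Substitute the transformed coordinates into each option and compare with the original:
(A) x + y  ->  (y) + (z) = y + z   [differs from x + y: not invariant]
(B) y + z  ->  (z) + (x) = x + z   [differs from y + z: not invariant]
(C) x - y  ->  (y) - (z) = y - z   [differs from x - y: not invariant]
(D) x + y + z  ->  (y) + (z) + (x) = x + y + z   [equals x + y + z: invariant]

Only option (D), x + y + z, is unchanged by the transformation.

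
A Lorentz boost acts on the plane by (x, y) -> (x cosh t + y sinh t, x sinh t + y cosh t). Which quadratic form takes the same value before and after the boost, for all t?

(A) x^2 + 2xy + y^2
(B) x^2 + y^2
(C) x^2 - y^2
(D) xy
C

Write x' = x cosh t + y sinh t, y' = x sinh t + y cosh t and substitute into each option:
(A) x^2 + 2xy + y^2: (x' + y')^2 with x' + y' = (x + y)(cosh t + sinh t) = (x + y)e^t, so it becomes (x + y)^2 e^(2t)   [not invariant for t != 0]
(B) x^2 + y^2: (x cosh t + y sinh t)^2 + (x sinh t + y cosh t)^2 = (x^2 + y^2)(cosh^2 t + sinh^2 t) + 4xy sinh t cosh t = (x^2 + y^2) cosh 2t + 2xy sinh 2t   [not invariant for t != 0]
(C) x^2 - y^2: (x cosh t + y sinh t)^2 - (x sinh t + y cosh t)^2 = x^2(cosh^2 t - sinh^2 t) + 2xy(cosh t sinh t - sinh t cosh t) + y^2(sinh^2 t - cosh^2 t) = x^2 - y^2   [invariant, using cosh^2 t - sinh^2 t = 1]
(D) xy: (x cosh t + y sinh t)(x sinh t + y cosh t) = xy(cosh^2 t + sinh^2 t) + (x^2 + y^2) sinh t cosh t = xy cosh 2t + (x^2 + y^2)(sinh 2t)/2   [not invariant for t != 0]

Only (C) x^2 - y^2 is unchanged; it is the Minkowski form preserved by Lorentz boosts, just as x^2 + y^2 is preserved by ordinary rotations.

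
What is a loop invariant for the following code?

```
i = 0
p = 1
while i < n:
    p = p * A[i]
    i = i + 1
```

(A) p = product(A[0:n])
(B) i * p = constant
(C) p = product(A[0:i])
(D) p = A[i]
C

A loop invariant must hold before the first iteration and be re-established by every execution of the body.

(C) p = product(A[0:i]): Initially i = 0 and p = 1 = product of the empty slice A[0:0]. If p = product(A[0:i]) holds at the top of an iteration, the body sets p to product(A[0:i]) * A[i] = product(A[0:i+1]) and then i to i+1, so the property is restored. At exit i = n, giving p = product(A[0:n]).

The other options fail:
(A) p = product(A[0:n]): false before the loop (p = 1, not the full product) -- it only becomes true at exit.
(B) i * p = constant: initially i * p = 0, but after one iteration it is 1 * A[0], which is nonzero in general.
(D) p = A[i]: after the first iteration p = A[0] but i = 1; in general p is a product of several elements, not a single one.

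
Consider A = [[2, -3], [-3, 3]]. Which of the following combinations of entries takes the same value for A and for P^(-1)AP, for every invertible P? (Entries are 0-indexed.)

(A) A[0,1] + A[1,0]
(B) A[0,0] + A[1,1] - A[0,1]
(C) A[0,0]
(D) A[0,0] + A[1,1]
D

A[0,0] + A[1,1] is the trace of A. By the cyclic property of the trace, tr(P^(-1)AP) = tr(APP^(-1)) = tr(A), so it is the same for every matrix similar to A.

The other combinations are not similarity invariants. For example, take P = [[2, 1], [1, 1]] (det P = 1), so P^(-1) = [[1, -1], [-1, 2]] and
B = P^(-1)AP = [[4, -1], [-7, 1]].
Evaluating each option on A and on B:
(A) A[0,1] + A[1,0]: -6 for A, -8 for B -> changes
(B) A[0,0] + A[1,1] - A[0,1]: 8 for A, 6 for B -> changes
(C) A[0,0]: 2 for A, 4 for B -> changes
(D) A[0,0] + A[1,1]: 5 for A, 5 for B -> unchanged

Only (D) A[0,0] + A[1,1] = 5 survives (and it does so for every P, not just this one), so it is the invariant.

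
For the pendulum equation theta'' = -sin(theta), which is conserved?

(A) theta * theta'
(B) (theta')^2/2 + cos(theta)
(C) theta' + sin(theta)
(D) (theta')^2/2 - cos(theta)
D

A first integral I satisfies dI/dt = 0 along every solution. Differentiate each option and use the equation of motion:
(A) d/dt[theta * theta'] = (theta')^2 + theta theta'' = (theta')^2 - theta sin(theta), not identically 0
(B) d/dt[(theta')^2/2 + cos(theta)] = theta' theta'' - sin(theta) theta' = -2 theta' sin(theta), not identically 0
(C) d/dt[theta' + sin(theta)] = theta'' + cos(theta) theta' = -sin(theta) + theta' cos(theta), not identically 0
(D) d/dt[(theta')^2/2 - cos(theta)] = theta' theta'' + sin(theta) theta' = theta'(-sin(theta)) + theta' sin(theta) = 0

Only (D) has zero time-derivative. This is the total energy: kinetic (theta')^2/2 plus potential -cos(theta).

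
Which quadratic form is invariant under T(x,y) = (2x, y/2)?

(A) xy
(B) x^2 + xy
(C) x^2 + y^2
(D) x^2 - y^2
A

T multiplies x by 2 and divides y by 2.
Substitute the transformed coordinates into each option and compare with the original:
(A) xy  ->  (2x)(y/2) = xy   [equals xy: invariant]
(B) x^2 + xy  ->  (2x)^2 + (2x)(y/2) = 4x^2 + xy   [differs from x^2 + xy: not invariant]
(C) x^2 + y^2  ->  (2x)^2 + (y/2)^2 = 4x^2 + y^2/4   [differs from x^2 + y^2: not invariant]
(D) x^2 - y^2  ->  (2x)^2 - (y/2)^2 = 4x^2 - y^2/4   [differs from x^2 - y^2: not invariant]

Only option (A), xy, is unchanged by the transformation.
The factors 2 and 1/2 cancel only in the pure product xy.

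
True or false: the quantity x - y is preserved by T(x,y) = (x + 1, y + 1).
True

Substitute T(x,y) = (x + 1, y + 1) into the expression and compare with the original.

Original: x - y
After applying T: (x + 1) - (y + 1) = x - y

This is identical to the original x - y, so the expression is invariant.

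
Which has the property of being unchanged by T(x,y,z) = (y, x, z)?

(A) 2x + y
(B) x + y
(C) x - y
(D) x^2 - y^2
B

Apply T(x,y,z) = (y, x, z) to each option, i.e. replace (x, y, z) by the transformed coordinates.
Substitute the transformed coordinates into each option and compare with the original:
(A) 2x + y  ->  2(y) + (x) = x + 2y   [differs from 2x + y: not invariant]
(B) x + y  ->  (y) + (x) = x + y   [equals x + y: invariant]
(C) x - y  ->  (y) - (x) = -x + y   [differs from x - y: not invariant]
(D) x^2 - y^2  ->  (y)^2 - (x)^2 = -x^2 + y^2   [differs from x^2 - y^2: not invariant]

Only option (B), x + y, is unchanged by the transformation.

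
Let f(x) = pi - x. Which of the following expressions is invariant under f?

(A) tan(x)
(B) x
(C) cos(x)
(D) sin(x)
D

For f(x) = pi - x:
sin(pi - x) = sin(x), so sine is invariant under this transformation.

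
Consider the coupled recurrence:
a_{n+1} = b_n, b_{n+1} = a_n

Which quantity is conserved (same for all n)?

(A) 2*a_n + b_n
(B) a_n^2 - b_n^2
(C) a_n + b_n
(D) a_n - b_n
C

Replace a_n by a_{n+1} = b_n and b_n by b_{n+1} = a_n in each option and simplify:
(A) 2*a_n + b_n  ->  2*(b_n) + (a_n) = a_n + 2*b_n   [not conserved]
(B) a_n^2 - b_n^2  ->  (b_n)^2 - (a_n)^2 = -a_n^2 + b_n^2   [not conserved]
(C) a_n + b_n  ->  (b_n) + (a_n) = a_n + b_n   [conserved]
(D) a_n - b_n  ->  (b_n) - (a_n) = -a_n + b_n   [not conserved]

Only (C) a_n + b_n returns to itself after one step, so it is the conserved quantity.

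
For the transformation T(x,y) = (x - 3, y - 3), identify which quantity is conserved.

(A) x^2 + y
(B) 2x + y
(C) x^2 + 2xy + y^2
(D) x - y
D

An expression E(x,y) is invariant under T if E(T(x,y)) = E(x,y). Here T(x,y) = (x - 3, y - 3).
Substitute the transformed coordinates into each option and compare with the original:
(A) x^2 + y  ->  (x - 3)^2 + (y - 3) = x^2 - 6x + y + 6   [differs from x^2 + y: not invariant]
(B) 2x + y  ->  2(x - 3) + (y - 3) = 2x + y - 9   [differs from 2x + y: not invariant]
(C) x^2 + 2xy + y^2  ->  (x - 3)^2 + 2(x - 3)(y - 3) + (y - 3)^2 = x^2 + 2xy - 12x + y^2 - 12y + 36   [differs from x^2 + 2xy + y^2: not invariant]
(D) x - y  ->  (x - 3) - (y - 3) = x - y   [equals x - y: invariant]

Only option (D), x - y, is unchanged by the transformation.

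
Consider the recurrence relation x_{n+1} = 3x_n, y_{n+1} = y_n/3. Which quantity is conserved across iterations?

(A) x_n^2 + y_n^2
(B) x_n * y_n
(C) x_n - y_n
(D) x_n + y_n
B

For the recurrence x_{n+1} = 3x_n, y_{n+1} = y_n/3:

x_{n+1} * y_{n+1} = (3x_n) * (y_n/3) = x_n * y_n
The product is conserved.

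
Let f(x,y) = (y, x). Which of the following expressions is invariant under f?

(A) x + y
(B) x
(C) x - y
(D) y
A

For f(x,y) = (y, x):
After applying f: x' = y, y' = x. So x' + y' = y + x = x + y.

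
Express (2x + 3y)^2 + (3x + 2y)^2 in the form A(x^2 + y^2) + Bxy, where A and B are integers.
13(x^2 + y^2) + 24xy

Expanding: (2x + 3y)^2 = 4x^2 + 12xy + 9y^2
(3x + 2y)^2 = 9x^2 + 12xy + 4y^2
Sum = (4+9)(x^2+y^2) + 24xy = 13(x^2 + y^2) + 24xy
This is symmetric in x and y.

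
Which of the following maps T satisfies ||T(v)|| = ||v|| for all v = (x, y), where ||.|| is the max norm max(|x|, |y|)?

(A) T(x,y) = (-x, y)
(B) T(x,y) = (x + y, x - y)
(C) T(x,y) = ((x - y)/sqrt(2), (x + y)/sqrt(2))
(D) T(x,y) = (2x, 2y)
A

A transformation preserves a norm if ||T(v)|| = ||v|| for every v; a single vector where the norm changes rules an option out.

(A) T(x,y) = (-x, y): preserves the norm -- it only permutes the coordinates and/or flips signs, which leaves max(|x|, |y|) unchanged.
(B) T(x,y) = (x + y, x - y): v = (1, 1) has norm max(|1|, |1|) = 1, but T(v) = (2, 0) has norm 2 -- not preserved.
(C) T(x,y) = ((x - y)/sqrt(2), (x + y)/sqrt(2)): v = (1, 0) has norm max(|1|, |0|) = 1, but T(v) = (sqrt(2)/2, sqrt(2)/2) has norm sqrt(2)/2 -- not preserved.
(D) T(x,y) = (2x, 2y): v = (1, 0) has norm max(|1|, |0|) = 1, but T(v) = (2, 0) has norm 2 -- not preserved.

Therefore the answer is (A).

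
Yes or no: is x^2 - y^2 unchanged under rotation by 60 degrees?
No

Applying rotation by 60 degrees: x' = x*cos(60 degrees) - y*sin(60 degrees) = x/2 - sqrt(3)y/2, y' = x*sin(60 degrees) + y*cos(60 degrees) = sqrt(3)x/2 + y/2

Substituting into x^2 - y^2:
(x/2 - sqrt(3)y/2)^2 - (sqrt(3)x/2 + y/2)^2
= -x^2/2 - sqrt(3)xy + y^2/2

This differs from the original expression x^2 - y^2, so it is NOT invariant.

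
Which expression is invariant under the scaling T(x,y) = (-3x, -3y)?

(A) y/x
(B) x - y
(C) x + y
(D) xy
A

Under the uniform scaling T(x,y) = (-3x, -3y):
Substitute the transformed coordinates into each option and compare with the original:
(A) y/x  ->  (-3y)/(-3x) = y/x   [equals y/x: invariant]
(B) x - y  ->  (-3x) - (-3y) = -3x + 3y   [differs from x - y: not invariant]
(C) x + y  ->  (-3x) + (-3y) = -3x - 3y   [differs from x + y: not invariant]
(D) xy  ->  (-3x)(-3y) = 9xy   [differs from xy: not invariant]

Only option (A), y/x, is unchanged by the transformation.
The common factor -3 cancels in a ratio of coordinates, while sums, products and sums of squares pick up factors of -3 or 9.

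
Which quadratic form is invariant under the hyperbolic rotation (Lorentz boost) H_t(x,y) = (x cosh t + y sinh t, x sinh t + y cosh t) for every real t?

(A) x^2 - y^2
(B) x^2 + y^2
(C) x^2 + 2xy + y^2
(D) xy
A

Write x' = x cosh t + y sinh t, y' = x sinh t + y cosh t and substitute into each option:
(A) x^2 - y^2: (x cosh t + y sinh t)^2 - (x sinh t + y cosh t)^2 = x^2(cosh^2 t - sinh^2 t) + 2xy(cosh t sinh t - sinh t cosh t) + y^2(sinh^2 t - cosh^2 t) = x^2 - y^2   [invariant, using cosh^2 t - sinh^2 t = 1]
(B) x^2 + y^2: (x cosh t + y sinh t)^2 + (x sinh t + y cosh t)^2 = (x^2 + y^2)(cosh^2 t + sinh^2 t) + 4xy sinh t cosh t = (x^2 + y^2) cosh 2t + 2xy sinh 2t   [not invariant for t != 0]
(C) x^2 + 2xy + y^2: (x' + y')^2 with x' + y' = (x + y)(cosh t + sinh t) = (x + y)e^t, so it becomes (x + y)^2 e^(2t)   [not invariant for t != 0]
(D) xy: (x cosh t + y sinh t)(x sinh t + y cosh t) = xy(cosh^2 t + sinh^2 t) + (x^2 + y^2) sinh t cosh t = xy cosh 2t + (x^2 + y^2)(sinh 2t)/2   [not invariant for t != 0]

Only (A) x^2 - y^2 is unchanged; it is the Minkowski form preserved by Lorentz boosts, just as x^2 + y^2 is preserved by ordinary rotations.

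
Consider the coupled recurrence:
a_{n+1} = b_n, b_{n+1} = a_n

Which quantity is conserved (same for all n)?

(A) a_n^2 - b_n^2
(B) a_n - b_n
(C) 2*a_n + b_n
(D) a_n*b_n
D

Replace a_n by a_{n+1} = b_n and b_n by b_{n+1} = a_n in each option and simplify:
(A) a_n^2 - b_n^2  ->  (b_n)^2 - (a_n)^2 = -a_n^2 + b_n^2   [not conserved]
(B) a_n - b_n  ->  (b_n) - (a_n) = -a_n + b_n   [not conserved]
(C) 2*a_n + b_n  ->  2*(b_n) + (a_n) = a_n + 2*b_n   [not conserved]
(D) a_n*b_n  ->  (b_n)*(a_n) = a_n*b_n   [conserved]

Only (D) a_n*b_n returns to itself after one step, so it is the conserved quantity.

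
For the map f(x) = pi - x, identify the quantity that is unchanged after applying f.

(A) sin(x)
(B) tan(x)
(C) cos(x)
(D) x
A

For f(x) = pi - x:
sin(pi - x) = sin(x), so sine is invariant under this transformation.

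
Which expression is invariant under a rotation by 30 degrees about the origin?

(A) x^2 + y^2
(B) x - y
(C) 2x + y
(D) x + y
A

A rotation by 30 degrees sends (x, y) to (sqrt(3)x/2 - y/2, x/2 + sqrt(3)y/2).
Substitute the transformed coordinates into each option and compare with the original:
(A) x^2 + y^2  ->  (sqrt(3)x/2 - y/2)^2 + (x/2 + sqrt(3)y/2)^2 = x^2 + y^2   [equals x^2 + y^2: invariant]
(B) x - y  ->  (sqrt(3)x/2 - y/2) - (x/2 + sqrt(3)y/2) = -x/2 + sqrt(3)x/2 - sqrt(3)y/2 - y/2   [differs from x - y: not invariant]
(C) 2x + y  ->  2(sqrt(3)x/2 - y/2) + (x/2 + sqrt(3)y/2) = x/2 + sqrt(3)x - y + sqrt(3)y/2   [differs from 2x + y: not invariant]
(D) x + y  ->  (sqrt(3)x/2 - y/2) + (x/2 + sqrt(3)y/2) = x/2 + sqrt(3)x/2 - y/2 + sqrt(3)y/2   [differs from x + y: not invariant]

Only option (A), x^2 + y^2, is unchanged by the transformation.
Geometrically, x^2 + y^2 is the squared distance from the origin, which every rotation about the origin preserves.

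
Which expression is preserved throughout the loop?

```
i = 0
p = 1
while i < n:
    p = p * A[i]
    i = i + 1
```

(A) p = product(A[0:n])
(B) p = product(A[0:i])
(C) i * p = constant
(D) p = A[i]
B

A loop invariant must hold before the first iteration and be re-established by every execution of the body.

(B) p = product(A[0:i]): Initially i = 0 and p = 1 = product of the empty slice A[0:0]. If p = product(A[0:i]) holds at the top of an iteration, the body sets p to product(A[0:i]) * A[i] = product(A[0:i+1]) and then i to i+1, so the property is restored. At exit i = n, giving p = product(A[0:n]).

The other options fail:
(A) p = product(A[0:n]): false before the loop (p = 1, not the full product) -- it only becomes true at exit.
(C) i * p = constant: initially i * p = 0, but after one iteration it is 1 * A[0], which is nonzero in general.
(D) p = A[i]: after the first iteration p = A[0] but i = 1; in general p is a product of several elements, not a single one.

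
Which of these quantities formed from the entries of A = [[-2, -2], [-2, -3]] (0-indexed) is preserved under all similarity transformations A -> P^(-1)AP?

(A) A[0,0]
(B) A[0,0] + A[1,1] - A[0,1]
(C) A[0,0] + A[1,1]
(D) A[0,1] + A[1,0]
C

A[0,0] + A[1,1] is the trace of A. By the cyclic property of the trace, tr(P^(-1)AP) = tr(APP^(-1)) = tr(A), so it is the same for every matrix similar to A.

The other combinations are not similarity invariants. For example, take P = [[1, 1], [0, 1]] (det P = 1), so P^(-1) = [[1, -1], [0, 1]] and
B = P^(-1)AP = [[0, 1], [-2, -5]].
Evaluating each option on A and on B:
(A) A[0,0]: -2 for A, 0 for B -> changes
(B) A[0,0] + A[1,1] - A[0,1]: -3 for A, -6 for B -> changes
(C) A[0,0] + A[1,1]: -5 for A, -5 for B -> unchanged
(D) A[0,1] + A[1,0]: -4 for A, -1 for B -> changes

Only (C) A[0,0] + A[1,1] = -5 survives (and it does so for every P, not just this one), so it is the invariant.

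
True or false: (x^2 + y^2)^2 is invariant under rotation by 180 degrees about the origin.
True

Applying rotation by 180 degrees: x' = x*cos(180 degrees) - y*sin(180 degrees) = -x, y' = x*sin(180 degrees) + y*cos(180 degrees) = -y

Substituting into (x^2 + y^2)^2:
((-x)^2 + (-y)^2)^2
= x^4 + 2x^2y^2 + y^4 = (x^2 + y^2)^2

This equals the original expression (x^2 + y^2)^2, so it IS invariant.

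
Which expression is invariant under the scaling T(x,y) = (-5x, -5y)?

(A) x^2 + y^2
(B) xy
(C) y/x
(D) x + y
C

Under the uniform scaling T(x,y) = (-5x, -5y):
Substitute the transformed coordinates into each option and compare with the original:
(A) x^2 + y^2  ->  (-5x)^2 + (-5y)^2 = 25x^2 + 25y^2   [differs from x^2 + y^2: not invariant]
(B) xy  ->  (-5x)(-5y) = 25xy   [differs from xy: not invariant]
(C) y/x  ->  (-5y)/(-5x) = y/x   [equals y/x: invariant]
(D) x + y  ->  (-5x) + (-5y) = -5x - 5y   [differs from x + y: not invariant]

Only option (C), y/x, is unchanged by the transformation.
The common factor -5 cancels in a ratio of coordinates, while sums, products and sums of squares pick up factors of -5 or 25.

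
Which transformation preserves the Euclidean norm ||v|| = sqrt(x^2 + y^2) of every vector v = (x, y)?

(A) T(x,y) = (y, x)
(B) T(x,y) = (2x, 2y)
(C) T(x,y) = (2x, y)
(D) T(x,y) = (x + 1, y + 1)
A

A transformation preserves a norm if ||T(v)|| = ||v|| for every v; a single vector where the norm changes rules an option out.

(A) T(x,y) = (y, x): preserves the norm -- it is an orthogonal map (a rotation/reflection), and (y)^2 + (x)^2 simplifies to x^2 + y^2.
(B) T(x,y) = (2x, 2y): v = (1, 0) has norm sqrt((1)^2 + (0)^2) = 1, but T(v) = (2, 0) has norm 2 -- not preserved.
(C) T(x,y) = (2x, y): v = (1, 0) has norm sqrt((1)^2 + (0)^2) = 1, but T(v) = (2, 0) has norm 2 -- not preserved.
(D) T(x,y) = (x + 1, y + 1): v = (1, 0) has norm sqrt((1)^2 + (0)^2) = 1, but T(v) = (2, 1) has norm sqrt(5) -- not preserved.

Therefore the answer is (A).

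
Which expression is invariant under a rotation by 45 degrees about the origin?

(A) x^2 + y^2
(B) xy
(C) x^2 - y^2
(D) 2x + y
A

A rotation by 45 degrees sends (x, y) to (sqrt(2)x/2 - sqrt(2)y/2, sqrt(2)x/2 + sqrt(2)y/2).
Substitute the transformed coordinates into each option and compare with the original:
(A) x^2 + y^2  ->  (sqrt(2)x/2 - sqrt(2)y/2)^2 + (sqrt(2)x/2 + sqrt(2)y/2)^2 = x^2 + y^2   [equals x^2 + y^2: invariant]
(B) xy  ->  (sqrt(2)x/2 - sqrt(2)y/2)(sqrt(2)x/2 + sqrt(2)y/2) = x^2/2 - y^2/2   [differs from xy: not invariant]
(C) x^2 - y^2  ->  (sqrt(2)x/2 - sqrt(2)y/2)^2 - (sqrt(2)x/2 + sqrt(2)y/2)^2 = -2xy   [differs from x^2 - y^2: not invariant]
(D) 2x + y  ->  2(sqrt(2)x/2 - sqrt(2)y/2) + (sqrt(2)x/2 + sqrt(2)y/2) = 3sqrt(2)x/2 - sqrt(2)y/2   [differs from 2x + y: not invariant]

Only option (A), x^2 + y^2, is unchanged by the transformation.
Geometrically, x^2 + y^2 is the squared distance from the origin, which every rotation about the origin preserves.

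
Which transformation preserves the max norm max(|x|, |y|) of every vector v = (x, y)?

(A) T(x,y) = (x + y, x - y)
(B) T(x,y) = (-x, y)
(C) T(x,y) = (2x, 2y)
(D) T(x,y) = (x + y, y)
B

A transformation preserves a norm if ||T(v)|| = ||v|| for every v; a single vector where the norm changes rules an option out.

(A) T(x,y) = (x + y, x - y): v = (1, 1) has norm max(|1|, |1|) = 1, but T(v) = (2, 0) has norm 2 -- not preserved.
(B) T(x,y) = (-x, y): preserves the norm -- it only permutes the coordinates and/or flips signs, which leaves max(|x|, |y|) unchanged.
(C) T(x,y) = (2x, 2y): v = (1, 0) has norm max(|1|, |0|) = 1, but T(v) = (2, 0) has norm 2 -- not preserved.
(D) T(x,y) = (x + y, y): v = (1, 1) has norm max(|1|, |1|) = 1, but T(v) = (2, 1) has norm 2 -- not preserved.

Therefore the answer is (B).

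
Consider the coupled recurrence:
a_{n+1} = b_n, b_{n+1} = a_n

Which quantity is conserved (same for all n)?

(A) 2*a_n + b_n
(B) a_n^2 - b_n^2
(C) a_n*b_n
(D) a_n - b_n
C

Replace a_n by a_{n+1} = b_n and b_n by b_{n+1} = a_n in each option and simplify:
(A) 2*a_n + b_n  ->  2*(b_n) + (a_n) = a_n + 2*b_n   [not conserved]
(B) a_n^2 - b_n^2  ->  (b_n)^2 - (a_n)^2 = -a_n^2 + b_n^2   [not conserved]
(C) a_n*b_n  ->  (b_n)*(a_n) = a_n*b_n   [conserved]
(D) a_n - b_n  ->  (b_n) - (a_n) = -a_n + b_n   [not conserved]

Only (C) a_n*b_n returns to itself after one step, so it is the conserved quantity.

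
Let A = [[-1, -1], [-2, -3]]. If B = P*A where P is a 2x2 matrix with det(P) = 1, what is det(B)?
1

By the multiplicative property of determinants, det(B) = det(P*A) = det(P) * det(A) = det(A),
so the determinant is invariant under multiplication by any determinant-1 matrix; we just need det(A).

det(A) = (-1)(-3) - (-1)(-2) = 3 - 2 = 1

Therefore det(B) = 1 * 1 = 1.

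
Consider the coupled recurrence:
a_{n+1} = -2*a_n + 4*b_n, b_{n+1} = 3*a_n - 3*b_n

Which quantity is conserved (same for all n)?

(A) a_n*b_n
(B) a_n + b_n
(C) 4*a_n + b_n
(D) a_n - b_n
B

Replace a_n by a_{n+1} = -2*a_n + 4*b_n and b_n by b_{n+1} = 3*a_n - 3*b_n in each option and simplify:
(A) a_n*b_n  ->  (-2*a_n + 4*b_n)*(3*a_n - 3*b_n) = -6*a_n^2 + 18*a_n*b_n - 12*b_n^2   [not conserved]
(B) a_n + b_n  ->  (-2*a_n + 4*b_n) + (3*a_n - 3*b_n) = a_n + b_n   [conserved]
(C) 4*a_n + b_n  ->  4*(-2*a_n + 4*b_n) + (3*a_n - 3*b_n) = -5*a_n + 13*b_n   [not conserved]
(D) a_n - b_n  ->  (-2*a_n + 4*b_n) - (3*a_n - 3*b_n) = -5*a_n + 7*b_n   [not conserved]

Only (B) a_n + b_n returns to itself after one step, so it is the conserved quantity.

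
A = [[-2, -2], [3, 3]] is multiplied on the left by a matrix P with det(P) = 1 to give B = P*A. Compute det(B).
0

By the multiplicative property of determinants, det(B) = det(P*A) = det(P) * det(A) = det(A),
so the determinant is invariant under multiplication by any determinant-1 matrix; we just need det(A).

det(A) = (-2)(3) - (-2)(3) = -6 - (-6) = 0

Therefore det(B) = 1 * 0 = 0.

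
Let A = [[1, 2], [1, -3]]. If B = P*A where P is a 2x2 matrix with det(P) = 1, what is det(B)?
-5

By the multiplicative property of determinants, det(B) = det(P*A) = det(P) * det(A) = det(A),
so the determinant is invariant under multiplication by any determinant-1 matrix; we just need det(A).

det(A) = (1)(-3) - (2)(1) = -3 - 2 = -5

Therefore det(B) = 1 * (-5) = -5.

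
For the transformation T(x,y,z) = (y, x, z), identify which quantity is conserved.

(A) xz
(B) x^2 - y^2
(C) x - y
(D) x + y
D

Apply T(x,y,z) = (y, x, z) to each option, i.e. replace (x, y, z) by the transformed coordinates.
Substitute the transformed coordinates into each option and compare with the original:
(A) xz  ->  (y)(z) = yz   [differs from xz: not invariant]
(B) x^2 - y^2  ->  (y)^2 - (x)^2 = -x^2 + y^2   [differs from x^2 - y^2: not invariant]
(C) x - y  ->  (y) - (x) = -x + y   [differs from x - y: not invariant]
(D) x + y  ->  (y) + (x) = x + y   [equals x + y: invariant]

Only option (D), x + y, is unchanged by the transformation.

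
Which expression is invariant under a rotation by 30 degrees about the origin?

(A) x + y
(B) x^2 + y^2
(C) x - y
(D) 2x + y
B

A rotation by 30 degrees sends (x, y) to (sqrt(3)x/2 - y/2, x/2 + sqrt(3)y/2).
Substitute the transformed coordinates into each option and compare with the original:
(A) x + y  ->  (sqrt(3)x/2 - y/2) + (x/2 + sqrt(3)y/2) = x/2 + sqrt(3)x/2 - y/2 + sqrt(3)y/2   [differs from x + y: not invariant]
(B) x^2 + y^2  ->  (sqrt(3)x/2 - y/2)^2 + (x/2 + sqrt(3)y/2)^2 = x^2 + y^2   [equals x^2 + y^2: invariant]
(C) x - y  ->  (sqrt(3)x/2 - y/2) - (x/2 + sqrt(3)y/2) = -x/2 + sqrt(3)x/2 - sqrt(3)y/2 - y/2   [differs from x - y: not invariant]
(D) 2x + y  ->  2(sqrt(3)x/2 - y/2) + (x/2 + sqrt(3)y/2) = x/2 + sqrt(3)x - y + sqrt(3)y/2   [differs from 2x + y: not invariant]

Only option (B), x^2 + y^2, is unchanged by the transformation.
Geometrically, x^2 + y^2 is the squared distance from the origin, which every rotation about the origin preserves.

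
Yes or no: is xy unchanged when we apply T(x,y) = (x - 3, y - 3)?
No

Substitute T(x,y) = (x - 3, y - 3) into the expression and compare with the original.

Original: xy
After applying T: (x - 3)(y - 3) = xy - 3x - 3y + 9

This differs from the original xy (difference: -3x - 3y + 9), so the expression is NOT invariant.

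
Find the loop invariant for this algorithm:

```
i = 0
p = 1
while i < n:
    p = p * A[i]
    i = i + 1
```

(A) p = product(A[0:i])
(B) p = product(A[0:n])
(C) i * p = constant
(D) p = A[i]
A

A loop invariant must hold before the first iteration and be re-established by every execution of the body.

(A) p = product(A[0:i]): Initially i = 0 and p = 1 = product of the empty slice A[0:0]. If p = product(A[0:i]) holds at the top of an iteration, the body sets p to product(A[0:i]) * A[i] = product(A[0:i+1]) and then i to i+1, so the property is restored. At exit i = n, giving p = product(A[0:n]).

The other options fail:
(B) p = product(A[0:n]): false before the loop (p = 1, not the full product) -- it only becomes true at exit.
(C) i * p = constant: initially i * p = 0, but after one iteration it is 1 * A[0], which is nonzero in general.
(D) p = A[i]: after the first iteration p = A[0] but i = 1; in general p is a product of several elements, not a single one.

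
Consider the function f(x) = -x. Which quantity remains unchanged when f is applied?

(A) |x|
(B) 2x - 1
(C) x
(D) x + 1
A

For f(x) = -x:
Applying f replaces x by -x. Since |-x| = |x|, the absolute value is unchanged by f, whereas x -> -x, 2x - 1 -> -2x - 1 and x + 1 -> -x + 1 all change.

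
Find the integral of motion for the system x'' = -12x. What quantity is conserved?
E = (x')^2 + 12x^2

Multiply the equation by x':
x' * x'' = -12x * x'
The left side is d/dt[(x')^2/2] and the right side is d/dt[-12x^2/2], so
d/dt[(x')^2/2 + 12x^2/2] = 0, i.e. (x')^2/2 + 12x^2/2 = constant.
Multiplying by 2, the integral of motion is E = (x')^2 + 12x^2.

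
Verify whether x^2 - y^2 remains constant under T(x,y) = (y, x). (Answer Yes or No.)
No

Substitute T(x,y) = (y, x) into the expression and compare with the original.

Original: x^2 - y^2
After applying T: (y)^2 - (x)^2 = -x^2 + y^2

This differs from the original x^2 - y^2 (difference: -2x^2 + 2y^2), so the expression is NOT invariant.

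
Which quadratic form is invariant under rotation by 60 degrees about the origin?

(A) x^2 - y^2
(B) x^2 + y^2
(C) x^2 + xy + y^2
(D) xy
B

Rotation by 60 degrees sends (x, y) to (x/2 - sqrt(3)y/2, sqrt(3)x/2 + y/2).
Substitute the transformed coordinates into each option and compare with the original:
(A) x^2 - y^2  ->  (x/2 - sqrt(3)y/2)^2 - (sqrt(3)x/2 + y/2)^2 = -x^2/2 - sqrt(3)xy + y^2/2   [differs from x^2 - y^2: not invariant]
(B) x^2 + y^2  ->  (x/2 - sqrt(3)y/2)^2 + (sqrt(3)x/2 + y/2)^2 = x^2 + y^2   [equals x^2 + y^2: invariant]
(C) x^2 + xy + y^2  ->  (x/2 - sqrt(3)y/2)^2 + (x/2 - sqrt(3)y/2)(sqrt(3)x/2 + y/2) + (sqrt(3)x/2 + y/2)^2 = sqrt(3)x^2/4 + x^2 - xy/2 - sqrt(3)y^2/4 + y^2   [differs from x^2 + xy + y^2: not invariant]
(D) xy  ->  (x/2 - sqrt(3)y/2)(sqrt(3)x/2 + y/2) = sqrt(3)x^2/4 - xy/2 - sqrt(3)y^2/4   [differs from xy: not invariant]

Only option (B), x^2 + y^2, is unchanged by the transformation.
x^2 + y^2 is the squared distance from the origin, which rotations preserve.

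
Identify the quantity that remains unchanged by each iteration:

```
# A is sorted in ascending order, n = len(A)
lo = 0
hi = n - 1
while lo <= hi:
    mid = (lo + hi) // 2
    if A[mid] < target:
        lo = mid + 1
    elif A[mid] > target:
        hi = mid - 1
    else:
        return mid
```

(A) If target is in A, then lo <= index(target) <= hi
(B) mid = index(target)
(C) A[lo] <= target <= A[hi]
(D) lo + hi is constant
A

A loop invariant must hold before the first iteration and be re-established by every execution of the body.

(A) If target is in A, then lo <= index(target) <= hi: Before the loop [lo, hi] = [0, n-1] covers every index. When A[mid] < target, sortedness puts target strictly to the right of mid, so setting lo = mid + 1 keeps index(target) in [lo, hi]; symmetrically for hi = mid - 1. Hence 'if target is in A then lo <= index(target) <= hi' holds after every iteration, and when lo > hi it proves target is absent.

The other options fail:
(B) mid = index(target): mid is just the current probe; it equals index(target) only on the iteration that returns.
(C) A[lo] <= target <= A[hi]: fails when target is not in A (e.g. target < A[0] already violates it before the loop), so it is not maintained in general.
(D) lo + hi is constant: each iteration moves exactly one of lo, hi, so lo + hi changes (e.g. 0 + (n-1) becomes (mid+1) + (n-1)).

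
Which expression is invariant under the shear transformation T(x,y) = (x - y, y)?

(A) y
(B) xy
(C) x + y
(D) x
A

Under the shear T(x,y) = (x - y, y):
Substitute the transformed coordinates into each option and compare with the original:
(A) y  ->  (y) = y   [equals y: invariant]
(B) xy  ->  (x - y)(y) = xy - y^2   [differs from xy: not invariant]
(C) x + y  ->  (x - y) + (y) = x   [differs from x + y: not invariant]
(D) x  ->  (x - y) = x - y   [differs from x: not invariant]

Only option (A), y, is unchanged by the transformation.
A horizontal shear moves points parallel to the x-axis, so the y-coordinate (and any function of y alone) is unchanged.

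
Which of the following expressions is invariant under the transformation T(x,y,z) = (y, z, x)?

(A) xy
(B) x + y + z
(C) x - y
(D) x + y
B

Apply T(x,y,z) = (y, z, x) to each option, i.e. replace (x, y, z) by the transformed coordinates.
Substitute the transformed coordinates into each option and compare with the original:
(A) xy  ->  (y)(z) = yz   [differs from xy: not invariant]
(B) x + y + z  ->  (y) + (z) + (x) = x + y + z   [equals x + y + z: invariant]
(C) x - y  ->  (y) - (z) = y - z   [differs from x - y: not invariant]
(D) x + y  ->  (y) + (z) = y + z   [differs from x + y: not invariant]

Only option (B), x + y + z, is unchanged by the transformation.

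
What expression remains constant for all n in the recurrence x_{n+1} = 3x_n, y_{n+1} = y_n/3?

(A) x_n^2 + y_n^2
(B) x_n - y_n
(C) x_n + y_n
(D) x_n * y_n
D

For the recurrence x_{n+1} = 3x_n, y_{n+1} = y_n/3:

x_{n+1} * y_{n+1} = (3x_n) * (y_n/3) = x_n * y_n
The product is conserved.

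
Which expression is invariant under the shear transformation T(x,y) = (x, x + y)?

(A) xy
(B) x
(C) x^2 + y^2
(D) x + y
B

Under the shear T(x,y) = (x, x + y):
Substitute the transformed coordinates into each option and compare with the original:
(A) xy  ->  (x)(x + y) = x^2 + xy   [differs from xy: not invariant]
(B) x  ->  (x) = x   [equals x: invariant]
(C) x^2 + y^2  ->  (x)^2 + (x + y)^2 = 2x^2 + 2xy + y^2   [differs from x^2 + y^2: not invariant]
(D) x + y  ->  (x) + (x + y) = 2x + y   [differs from x + y: not invariant]

Only option (B), x, is unchanged by the transformation.
A vertical shear moves points parallel to the y-axis, so the x-coordinate (and any function of x alone) is unchanged.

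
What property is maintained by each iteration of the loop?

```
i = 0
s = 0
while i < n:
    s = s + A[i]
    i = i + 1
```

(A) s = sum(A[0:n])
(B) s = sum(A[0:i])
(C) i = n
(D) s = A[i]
B

A loop invariant must hold before the first iteration and be re-established by every execution of the body.

(B) s = sum(A[0:i]): Initially i = 0 and s = 0 = sum of the empty slice A[0:0]. If s = sum(A[0:i]) holds at the top of an iteration, the body sets s to sum(A[0:i]) + A[i] = sum(A[0:i+1]) and then i to i+1, so s = sum(A[0:i]) holds again. At exit i = n, giving s = sum(A[0:n]).

The other options fail:
(A) s = sum(A[0:n]): false before the loop (s = 0, not the full sum) -- it only becomes true at exit.
(C) i = n: false initially (i = 0); it is the exit condition, not an invariant.
(D) s = A[i]: after the first iteration s = A[0] but i = 1, so s = A[i] compares s with the wrong element (and fails in general).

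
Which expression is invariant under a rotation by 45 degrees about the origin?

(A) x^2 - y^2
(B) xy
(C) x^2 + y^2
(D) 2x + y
C

A rotation by 45 degrees sends (x, y) to (sqrt(2)x/2 - sqrt(2)y/2, sqrt(2)x/2 + sqrt(2)y/2).
Substitute the transformed coordinates into each option and compare with the original:
(A) x^2 - y^2  ->  (sqrt(2)x/2 - sqrt(2)y/2)^2 - (sqrt(2)x/2 + sqrt(2)y/2)^2 = -2xy   [differs from x^2 - y^2: not invariant]
(B) xy  ->  (sqrt(2)x/2 - sqrt(2)y/2)(sqrt(2)x/2 + sqrt(2)y/2) = x^2/2 - y^2/2   [differs from xy: not invariant]
(C) x^2 + y^2  ->  (sqrt(2)x/2 - sqrt(2)y/2)^2 + (sqrt(2)x/2 + sqrt(2)y/2)^2 = x^2 + y^2   [equals x^2 + y^2: invariant]
(D) 2x + y  ->  2(sqrt(2)x/2 - sqrt(2)y/2) + (sqrt(2)x/2 + sqrt(2)y/2) = 3sqrt(2)x/2 - sqrt(2)y/2   [differs from 2x + y: not invariant]

Only option (C), x^2 + y^2, is unchanged by the transformation.
Geometrically, x^2 + y^2 is the squared distance from the origin, which every rotation about the origin preserves.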